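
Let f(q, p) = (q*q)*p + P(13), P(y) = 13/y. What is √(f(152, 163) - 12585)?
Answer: 2*√938342 ≈ 1937.4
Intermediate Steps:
f(q, p) = 1 + p*q² (f(q, p) = (q*q)*p + 13/13 = q²*p + 13*(1/13) = p*q² + 1 = 1 + p*q²)
√(f(152, 163) - 12585) = √((1 + 163*152²) - 12585) = √((1 + 163*23104) - 12585) = √((1 + 3765952) - 12585) = √(3765953 - 12585) = √3753368 = 2*√938342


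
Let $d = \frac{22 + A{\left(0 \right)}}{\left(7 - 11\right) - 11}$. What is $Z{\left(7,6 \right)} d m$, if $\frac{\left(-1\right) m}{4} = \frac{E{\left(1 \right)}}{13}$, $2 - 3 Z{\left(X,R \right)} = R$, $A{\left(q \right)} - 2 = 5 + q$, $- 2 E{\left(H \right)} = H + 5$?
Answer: $\frac{464}{195} \approx 2.3795$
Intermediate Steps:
$E{\left(H \right)} = - \frac{5}{2} - \frac{H}{2}$ ($E{\left(H \right)} = - \frac{H + 5}{2} = - \frac{5 + H}{2} = - \frac{5}{2} - \frac{H}{2}$)
$A{\left(q \right)} = 7 + q$ ($A{\left(q \right)} = 2 + \left(5 + q\right) = 7 + q$)
$Z{\left(X,R \right)} = \frac{2}{3} - \frac{R}{3}$
$d = - \frac{29}{15}$ ($d = \frac{22 + \left(7 + 0\right)}{\left(7 - 11\right) - 11} = \frac{22 + 7}{\left(7 - 11\right) - 11} = \frac{29}{-4 - 11} = \frac{29}{-15} = 29 \left(- \frac{1}{15}\right) = - \frac{29}{15} \approx -1.9333$)
$m = \frac{12}{13}$ ($m = - 4 \frac{- \frac{5}{2} - \frac{1}{2}}{13} = - 4 \left(- \frac{5}{2} - \frac{1}{2}\right) \frac{1}{13} = - 4 \left(\left(-3\right) \frac{1}{13}\right) = \left(-4\right) \left(- \frac{3}{13}\right) = \frac{12}{13} \approx 0.92308$)
$Z{\left(7,6 \right)} d m = \left(\frac{2}{3} - 2\right) \left(- \frac{29}{15}\right) \frac{12}{13} = \left(- \frac{4}{3}\right) \left(- \frac{29}{15}\right) \frac{12}{13} = \frac{116}{45} \cdot \frac{12}{13} = \frac{464}{195}$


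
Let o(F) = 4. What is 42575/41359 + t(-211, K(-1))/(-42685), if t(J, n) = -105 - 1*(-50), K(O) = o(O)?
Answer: 363917724/353081783 ≈ 1.0307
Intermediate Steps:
K(O) = 4
t(J, n) = -55 (t(J, n) = -105 + 50 = -55)
42575/41359 + t(-211, K(-1))/(-42685) = 42575/41359 - 55/(-42685) = 42575*(1/41359) - 55*(-1/42685) = 42575/41359 + 11/8537 = 363917724/353081783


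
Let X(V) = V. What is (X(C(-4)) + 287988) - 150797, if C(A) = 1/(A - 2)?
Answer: 823145/6 ≈ 1.3719e+5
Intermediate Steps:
C(A) = 1/(-2 + A)
(X(C(-4)) + 287988) - 150797 = (1/(-2 - 4) + 287988) - 150797 = (1/(-6) + 287988) - 150797 = (-⅙ + 287988) - 150797 = 1727927/6 - 150797 = 823145/6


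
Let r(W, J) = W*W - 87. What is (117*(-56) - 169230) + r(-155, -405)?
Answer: -151844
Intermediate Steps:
r(W, J) = -87 + W**2 (r(W, J) = W**2 - 87 = -87 + W**2)
(117*(-56) - 169230) + r(-155, -405) = (117*(-56) - 169230) + (-87 + (-155)**2) = (-6552 - 169230) + (-87 + 24025) = -175782 + 23938 = -151844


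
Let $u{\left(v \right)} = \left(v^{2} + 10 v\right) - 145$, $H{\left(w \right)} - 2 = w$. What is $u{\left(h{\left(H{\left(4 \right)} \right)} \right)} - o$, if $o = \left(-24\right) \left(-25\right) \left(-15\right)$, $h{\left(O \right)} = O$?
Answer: $8951$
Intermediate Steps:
$H{\left(w \right)} = 2 + w$
$u{\left(v \right)} = -145 + v^{2} + 10 v$
$o = -9000$ ($o = 600 \left(-15\right) = -9000$)
$u{\left(h{\left(H{\left(4 \right)} \right)} \right)} - o = \left(-145 + \left(2 + 4\right)^{2} + 10 \left(2 + 4\right)\right) - -9000 = \left(-145 + 6^{2} + 10 \cdot 6\right) + 9000 = \left(-145 + 36 + 60\right) + 9000 = -49 + 9000 = 8951$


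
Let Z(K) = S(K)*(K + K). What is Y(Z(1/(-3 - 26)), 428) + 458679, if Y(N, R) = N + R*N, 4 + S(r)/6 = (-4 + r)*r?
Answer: 11203437687/24389 ≈ 4.5936e+5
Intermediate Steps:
S(r) = -24 + 6*r*(-4 + r) (S(r) = -24 + 6*((-4 + r)*r) = -24 + 6*(r*(-4 + r)) = -24 + 6*r*(-4 + r))
Z(K) = 2*K*(-24 - 24*K + 6*K²) (Z(K) = (-24 - 24*K + 6*K²)*(K + K) = (-24 - 24*K + 6*K²)*(2*K) = 2*K*(-24 - 24*K + 6*K²))
Y(N, R) = N + N*R
Y(Z(1/(-3 - 26)), 428) + 458679 = (12*(-4 + (1/(-3 - 26))² - 4/(-3 - 26))/(-3 - 26))*(1 + 428) + 458679 = (12*(-4 + (1/(-29))² - 4/(-29))/(-29))*429 + 458679 = (12*(-1/29)*(-4 + (-1/29)² - 4*(-1/29)))*429 + 458679 = (12*(-1/29)*(-4 + 1/841 + 4/29))*429 + 458679 = (12*(-1/29)*(-3247/841))*429 + 458679 = (38964/24389)*429 + 458679 = 16715556/24389 + 458679 = 11203437687/24389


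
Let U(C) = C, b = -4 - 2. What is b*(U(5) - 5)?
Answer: 0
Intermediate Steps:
b = -6
b*(U(5) - 5) = -6*(5 - 5) = -6*0 = 0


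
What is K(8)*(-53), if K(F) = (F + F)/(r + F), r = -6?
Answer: -424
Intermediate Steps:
K(F) = 2*F/(-6 + F) (K(F) = (F + F)/(-6 + F) = (2*F)/(-6 + F) = 2*F/(-6 + F))
K(8)*(-53) = (2*8/(-6 + 8))*(-53) = (2*8/2)*(-53) = (2*8*(½))*(-53) = 8*(-53) = -424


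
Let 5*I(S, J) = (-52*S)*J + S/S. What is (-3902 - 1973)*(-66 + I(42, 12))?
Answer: 31180975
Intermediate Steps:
I(S, J) = 1/5 - 52*J*S/5 (I(S, J) = ((-52*S)*J + S/S)/5 = (-52*J*S + 1)/5 = (1 - 52*J*S)/5 = 1/5 - 52*J*S/5)
(-3902 - 1973)*(-66 + I(42, 12)) = (-3902 - 1973)*(-66 + (1/5 - 52/5*12*42)) = -5875*(-66 + (1/5 - 26208/5)) = -5875*(-66 - 26207/5) = -5875*(-26537/5) = 31180975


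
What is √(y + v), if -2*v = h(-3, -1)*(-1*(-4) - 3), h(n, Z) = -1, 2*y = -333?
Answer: I*√166 ≈ 12.884*I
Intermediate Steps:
y = -333/2 (y = (½)*(-333) = -333/2 ≈ -166.50)
v = ½ (v = -(-1)*(-1*(-4) - 3)/2 = -(-1)*(4 - 3)/2 = -(-1)/2 = -½*(-1) = ½ ≈ 0.50000)
√(y + v) = √(-333/2 + ½) = √(-166) = I*√166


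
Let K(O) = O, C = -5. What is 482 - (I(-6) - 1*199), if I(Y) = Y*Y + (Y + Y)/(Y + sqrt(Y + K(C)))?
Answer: 30243/47 - 12*I*sqrt(11)/47 ≈ 643.47 - 0.8468*I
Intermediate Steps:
I(Y) = Y**2 + 2*Y/(Y + sqrt(-5 + Y)) (I(Y) = Y*Y + (Y + Y)/(Y + sqrt(Y - 5)) = Y**2 + (2*Y)/(Y + sqrt(-5 + Y)) = Y**2 + 2*Y/(Y + sqrt(-5 + Y)))
482 - (I(-6) - 1*199) = 482 - (-6*(2 + (-6)**2 - 6*sqrt(-5 - 6))/(-6 + sqrt(-5 - 6)) - 1*199) = 482 - (-6*(2 + 36 - 6*I*sqrt(11))/(-6 + sqrt(-11)) - 199) = 482 - (-6*(2 + 36 - 6*I*sqrt(11))/(-6 + I*sqrt(11)) - 199) = 482 - (-6*(38 - 6*I*sqrt(11))/(-6 + I*sqrt(11)) - 199) = 482 - (-199 - 6*(38 - 6*I*sqrt(11))/(-6 + I*sqrt(11))) = 482 + (199 + 6*(38 - 6*I*sqrt(11))/(-6 + I*sqrt(11))) = 681 + 6*(38 - 6*I*sqrt(11))/(-6 + I*sqrt(11))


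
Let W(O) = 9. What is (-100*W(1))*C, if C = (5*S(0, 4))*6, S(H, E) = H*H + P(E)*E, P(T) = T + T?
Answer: -864000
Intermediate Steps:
P(T) = 2*T
S(H, E) = H² + 2*E² (S(H, E) = H*H + (2*E)*E = H² + 2*E²)
C = 960 (C = (5*(0² + 2*4²))*6 = (5*(0 + 2*16))*6 = (5*(0 + 32))*6 = (5*32)*6 = 160*6 = 960)
(-100*W(1))*C = -100*9*960 = -900*960 = -864000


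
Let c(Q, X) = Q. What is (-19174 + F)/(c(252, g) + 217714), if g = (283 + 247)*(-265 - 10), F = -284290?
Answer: -21676/15569 ≈ -1.3923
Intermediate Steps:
g = -145750 (g = 530*(-275) = -145750)
(-19174 + F)/(c(252, g) + 217714) = (-19174 - 284290)/(252 + 217714) = -303464/217966 = -303464*1/217966 = -21676/15569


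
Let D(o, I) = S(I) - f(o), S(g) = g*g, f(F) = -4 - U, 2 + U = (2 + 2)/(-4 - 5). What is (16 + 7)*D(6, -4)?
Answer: 3634/9 ≈ 403.78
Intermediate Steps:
U = -22/9 (U = -2 + (2 + 2)/(-4 - 5) = -2 + 4/(-9) = -2 + 4*(-⅑) = -2 - 4/9 = -22/9 ≈ -2.4444)
f(F) = -14/9 (f(F) = -4 - 1*(-22/9) = -4 + 22/9 = -14/9)
S(g) = g²
D(o, I) = 14/9 + I² (D(o, I) = I² - 1*(-14/9) = I² + 14/9 = 14/9 + I²)
(16 + 7)*D(6, -4) = (16 + 7)*(14/9 + (-4)²) = 23*(14/9 + 16) = 23*(158/9) = 3634/9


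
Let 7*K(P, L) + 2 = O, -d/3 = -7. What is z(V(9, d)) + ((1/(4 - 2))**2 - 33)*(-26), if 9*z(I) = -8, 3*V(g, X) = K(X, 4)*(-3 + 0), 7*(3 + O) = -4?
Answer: 15311/18 ≈ 850.61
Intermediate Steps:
d = 21 (d = -3*(-7) = 21)
O = -25/7 (O = -3 + (1/7)*(-4) = -3 - 4/7 = -25/7 ≈ -3.5714)
K(P, L) = -39/49 (K(P, L) = -2/7 + (1/7)*(-25/7) = -2/7 - 25/49 = -39/49)
V(g, X) = 39/49 (V(g, X) = (-39*(-3 + 0)/49)/3 = (-39/49*(-3))/3 = (1/3)*(117/49) = 39/49)
z(I) = -8/9 (z(I) = (1/9)*(-8) = -8/9)
z(V(9, d)) + ((1/(4 - 2))**2 - 33)*(-26) = -8/9 + ((1/(4 - 2))**2 - 33)*(-26) = -8/9 + ((1/2)**2 - 33)*(-26) = -8/9 + (1/4 - 33)*(-26) = -8/9 - 131/4*(-26) = -8/9 + 1703/2 = 15311/18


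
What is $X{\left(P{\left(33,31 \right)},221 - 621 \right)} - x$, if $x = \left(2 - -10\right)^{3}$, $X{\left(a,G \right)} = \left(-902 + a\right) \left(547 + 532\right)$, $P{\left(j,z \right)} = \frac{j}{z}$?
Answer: $- \frac{30188959}{31} \approx -9.7384 \cdot 10^{5}$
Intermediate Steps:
$X{\left(a,G \right)} = -973258 + 1079 a$ ($X{\left(a,G \right)} = \left(-902 + a\right) 1079 = -973258 + 1079 a$)
$x = 1728$ ($x = \left(2 + 10\right)^{3} = 12^{3} = 1728$)
$X{\left(P{\left(33,31 \right)},221 - 621 \right)} - x = \left(-973258 + 1079 \cdot \frac{33}{31}\right) - 1728 = \left(-973258 + \frac{35607}{31}\right) - 1728 = - \frac{30135391}{31} - 1728 = - \frac{30188959}{31}$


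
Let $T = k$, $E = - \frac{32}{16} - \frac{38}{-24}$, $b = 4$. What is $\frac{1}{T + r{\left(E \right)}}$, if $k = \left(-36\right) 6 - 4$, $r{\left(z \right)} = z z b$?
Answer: $- \frac{36}{7895} \approx -0.0045598$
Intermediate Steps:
$E = - \frac{5}{12}$ ($E = \left(-32\right) \frac{1}{16} - - \frac{19}{12} = -2 + \frac{19}{12} = - \frac{5}{12} \approx -0.41667$)
$r{\left(z \right)} = 4 z^{2}$ ($r{\left(z \right)} = z z 4 = z^{2} \cdot 4 = 4 z^{2}$)
$k = -220$ ($k = -216 - 4 = -220$)
$T = -220$
$\frac{1}{T + r{\left(E \right)}} = \frac{1}{-220 + 4 \left(- \frac{5}{12}\right)^{2}} = \frac{1}{-220 + 4 \cdot \frac{25}{144}} = \frac{1}{-220 + \frac{25}{36}} = \frac{1}{- \frac{7895}{36}} = - \frac{36}{7895}$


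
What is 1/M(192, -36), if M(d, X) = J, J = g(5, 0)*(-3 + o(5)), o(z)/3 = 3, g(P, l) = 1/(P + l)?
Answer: ⅚ ≈ 0.83333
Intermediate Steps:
o(z) = 9 (o(z) = 3*3 = 9)
J = 6/5 (J = (-3 + 9)/(5 + 0) = 6/5 ≈ 1.2000)
M(d, X) = 6/5
1/M(192, -36) = 1/(6/5) = ⅚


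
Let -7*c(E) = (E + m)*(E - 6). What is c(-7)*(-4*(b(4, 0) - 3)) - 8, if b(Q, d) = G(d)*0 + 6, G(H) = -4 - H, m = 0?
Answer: 148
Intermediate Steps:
c(E) = -E*(-6 + E)/7 (c(E) = -(E + 0)*(E - 6)/7 = -E*(-6 + E)/7)
b(Q, d) = 6 (b(Q, d) = (-4 - d)*0 + 6 = 0 + 6 = 6)
c(-7)*(-4*(b(4, 0) - 3)) - 8 = ((1/7)*(-7)*(6 - 1*(-7)))*(-4*(6 - 3)) - 8 = ((1/7)*(-7)*(6 + 7))*(-4*3) - 8 = ((1/7)*(-7)*13)*(-12) - 8 = -13*(-12) - 8 = 156 - 8 = 148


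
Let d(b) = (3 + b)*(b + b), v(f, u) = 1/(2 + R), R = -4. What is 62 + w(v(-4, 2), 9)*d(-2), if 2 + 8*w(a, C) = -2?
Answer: 64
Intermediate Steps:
v(f, u) = -1/2 (v(f, u) = 1/(2 - 4) = 1/(-2) = -1/2)
w(a, C) = -1/2 (w(a, C) = -1/4 + (1/8)*(-2) = -1/4 - 1/4 = -1/2)
d(b) = 2*b*(3 + b) (d(b) = (3 + b)*(2*b) = 2*b*(3 + b))
62 + w(v(-4, 2), 9)*d(-2) = 62 - (-2)*(3 - 2) = 62 - (-2) = 62 - 1/2*(-4) = 62 + 2 = 64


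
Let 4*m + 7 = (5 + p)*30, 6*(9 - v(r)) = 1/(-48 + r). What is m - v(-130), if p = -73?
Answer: -278081/534 ≈ -520.75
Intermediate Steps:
v(r) = 9 - 1/(6*(-48 + r))
m = -2047/4 (m = -7/4 + ((5 - 73)*30)/4 = -7/4 + (-68*30)/4 = -7/4 + (¼)*(-2040) = -7/4 - 510 = -2047/4 ≈ -511.75)
m - v(-130) = -2047/4 - (-2593 + 54*(-130))/(6*(-48 - 130)) = -2047/4 - (-2593 - 7020)/(6*(-178)) = -2047/4 - (-1)*(-9613)/(6*178) = -2047/4 - 1*9613/1068 = -2047/4 - 9613/1068 = -278081/534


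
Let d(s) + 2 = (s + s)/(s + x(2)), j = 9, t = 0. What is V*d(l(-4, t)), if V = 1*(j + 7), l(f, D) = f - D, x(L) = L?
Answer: 32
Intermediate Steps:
d(s) = -2 + 2*s/(2 + s) (d(s) = -2 + (s + s)/(s + 2) = -2 + (2*s)/(2 + s) = -2 + 2*s/(2 + s))
V = 16 (V = 1*(9 + 7) = 1*16 = 16)
V*d(l(-4, t)) = 16*(-4/(2 + (-4 - 1*0))) = 16*(-4/(2 + (-4 + 0))) = 16*(-4/(2 - 4)) = 16*(-4/(-2)) = 16*(-4*(-1/2)) = 16*2 = 32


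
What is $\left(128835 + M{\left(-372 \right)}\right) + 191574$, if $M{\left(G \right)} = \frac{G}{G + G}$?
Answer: $\frac{640819}{2} \approx 3.2041 \cdot 10^{5}$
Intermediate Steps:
$M{\left(G \right)} = \frac{1}{2}$ ($M{\left(G \right)} = \frac{G}{2 G} = G \frac{1}{2 G} = \frac{1}{2}$)
$\left(128835 + M{\left(-372 \right)}\right) + 191574 = \left(128835 + \frac{1}{2}\right) + 191574 = \frac{257671}{2} + 191574 = \frac{640819}{2}$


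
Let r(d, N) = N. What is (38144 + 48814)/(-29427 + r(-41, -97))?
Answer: -43479/14762 ≈ -2.9453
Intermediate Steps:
(38144 + 48814)/(-29427 + r(-41, -97)) = (38144 + 48814)/(-29427 - 97) = 86958/(-29524) = 86958*(-1/29524) = -43479/14762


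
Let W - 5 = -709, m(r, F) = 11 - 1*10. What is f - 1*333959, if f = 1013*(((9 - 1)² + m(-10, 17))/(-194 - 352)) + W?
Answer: -14060911/42 ≈ -3.3478e+5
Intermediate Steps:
m(r, F) = 1 (m(r, F) = 11 - 10 = 1)
W = -704 (W = 5 - 709 = -704)
f = -34633/42 (f = 1013*(((9 - 1)² + 1)/(-194 - 352)) - 704 = 1013*((8² + 1)/(-546)) - 704 = 1013*((64 + 1)*(-1/546)) - 704 = 1013*(65*(-1/546)) - 704 = 1013*(-5/42) - 704 = -5065/42 - 704 = -34633/42 ≈ -824.60)
f - 1*333959 = -34633/42 - 1*333959 = -34633/42 - 333959 = -14060911/42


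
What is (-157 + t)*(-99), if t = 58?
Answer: 9801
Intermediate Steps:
(-157 + t)*(-99) = (-157 + 58)*(-99) = -99*(-99) = 9801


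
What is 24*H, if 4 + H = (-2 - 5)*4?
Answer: -768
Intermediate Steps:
H = -32 (H = -4 + (-2 - 5)*4 = -4 - 7*4 = -4 - 28 = -32)
24*H = 24*(-32) = -768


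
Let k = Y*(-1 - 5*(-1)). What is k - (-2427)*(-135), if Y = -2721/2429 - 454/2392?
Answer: -237962867494/726271 ≈ -3.2765e+5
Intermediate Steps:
Y = -3805699/2905084 (Y = -2721*1/2429 - 454*1/2392 = -2721/2429 - 227/1196 = -3805699/2905084 ≈ -1.3100)
k = -3805699/726271 (k = -3805699*(-1 - 5*(-1))/2905084 = -3805699*(-1 + 5)/2905084 = -3805699/2905084*4 = -3805699/726271 ≈ -5.2401)
k - (-2427)*(-135) = -3805699/726271 - (-2427)*(-135) = -3805699/726271 - 1*327645 = -3805699/726271 - 327645 = -237962867494/726271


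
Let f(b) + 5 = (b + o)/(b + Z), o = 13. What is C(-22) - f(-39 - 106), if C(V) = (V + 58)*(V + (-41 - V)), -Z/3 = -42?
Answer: -28081/19 ≈ -1477.9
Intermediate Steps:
Z = 126 (Z = -3*(-42) = 126)
C(V) = -2378 - 41*V (C(V) = (58 + V)*(-41) = -2378 - 41*V)
f(b) = -5 + (13 + b)/(126 + b) (f(b) = -5 + (b + 13)/(b + 126) = -5 + (13 + b)/(126 + b))
C(-22) - f(-39 - 106) = (-2378 - 41*(-22)) - (-617 - 4*(-39 - 106))/(126 + (-39 - 106)) = (-2378 + 902) - (-617 - 4*(-145))/(126 - 145) = -1476 - (-617 + 580)/(-19) = -1476 - (-1)*(-37)/19 = -1476 - 1*37/19 = -1476 - 37/19 = -28081/19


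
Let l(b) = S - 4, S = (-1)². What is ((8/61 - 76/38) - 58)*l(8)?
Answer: 10956/61 ≈ 179.61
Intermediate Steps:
S = 1
l(b) = -3 (l(b) = 1 - 4 = -3)
((8/61 - 76/38) - 58)*l(8) = ((8/61 - 76/38) - 58)*(-3) = ((8*(1/61) - 76*1/38) - 58)*(-3) = ((8/61 - 2) - 58)*(-3) = (-114/61 - 58)*(-3) = -3652/61*(-3) = 10956/61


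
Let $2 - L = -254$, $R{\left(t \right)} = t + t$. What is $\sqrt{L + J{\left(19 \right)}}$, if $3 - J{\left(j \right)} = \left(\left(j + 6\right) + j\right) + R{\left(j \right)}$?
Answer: $\sqrt{177} \approx 13.304$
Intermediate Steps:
$R{\left(t \right)} = 2 t$
$L = 256$ ($L = 2 - -254 = 2 + 254 = 256$)
$J{\left(j \right)} = -3 - 4 j$ ($J{\left(j \right)} = 3 - \left(\left(\left(j + 6\right) + j\right) + 2 j\right) = 3 - \left(\left(\left(6 + j\right) + j\right) + 2 j\right) = 3 - \left(\left(6 + 2 j\right) + 2 j\right) = 3 - \left(6 + 4 j\right) = -3 - 4 j$)
$\sqrt{L + J{\left(19 \right)}} = \sqrt{256 - 79} = \sqrt{177}$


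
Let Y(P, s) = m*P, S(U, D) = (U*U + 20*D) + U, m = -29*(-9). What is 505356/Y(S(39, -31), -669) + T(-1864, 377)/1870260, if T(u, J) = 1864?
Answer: 437779827/212430365 ≈ 2.0608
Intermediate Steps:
m = 261
S(U, D) = U + U² + 20*D (S(U, D) = (U² + 20*D) + U = U + U² + 20*D)
Y(P, s) = 261*P
505356/Y(S(39, -31), -669) + T(-1864, 377)/1870260 = 505356/((261*(39 + 39² + 20*(-31)))) + 1864/1870260 = 505356/((261*(39 + 1521 - 620))) + 1864*(1/1870260) = 505356/((261*940)) + 466/467565 = 505356/245340 + 466/467565 = 505356*(1/245340) + 466/467565 = 42113/20445 + 466/467565 = 437779827/212430365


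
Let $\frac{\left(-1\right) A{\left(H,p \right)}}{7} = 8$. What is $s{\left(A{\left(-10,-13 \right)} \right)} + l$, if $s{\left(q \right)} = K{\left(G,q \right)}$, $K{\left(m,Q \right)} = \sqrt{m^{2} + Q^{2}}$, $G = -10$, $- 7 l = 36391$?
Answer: $- \frac{36391}{7} + 2 \sqrt{809} \approx -5141.8$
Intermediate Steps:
$l = - \frac{36391}{7}$ ($l = \left(- \frac{1}{7}\right) 36391 = - \frac{36391}{7} \approx -5198.7$)
$A{\left(H,p \right)} = -56$ ($A{\left(H,p \right)} = \left(-7\right) 8 = -56$)
$K{\left(m,Q \right)} = \sqrt{Q^{2} + m^{2}}$
$s{\left(q \right)} = \sqrt{100 + q^{2}}$ ($s{\left(q \right)} = \sqrt{q^{2} + \left(-10\right)^{2}} = \sqrt{q^{2} + 100} = \sqrt{100 + q^{2}}$)
$s{\left(A{\left(-10,-13 \right)} \right)} + l = \sqrt{100 + \left(-56\right)^{2}} - \frac{36391}{7} = \sqrt{100 + 3136} - \frac{36391}{7} = \sqrt{3236} - \frac{36391}{7} = 2 \sqrt{809} - \frac{36391}{7} = - \frac{36391}{7} + 2 \sqrt{809}$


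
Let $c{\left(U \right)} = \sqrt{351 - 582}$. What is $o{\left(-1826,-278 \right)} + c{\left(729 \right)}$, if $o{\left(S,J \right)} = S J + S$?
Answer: $505802 + i \sqrt{231} \approx 5.058 \cdot 10^{5} + 15.199 i$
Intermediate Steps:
$c{\left(U \right)} = i \sqrt{231}$ ($c{\left(U \right)} = \sqrt{-231} = i \sqrt{231}$)
$o{\left(S,J \right)} = S + J S$ ($o{\left(S,J \right)} = J S + S = S + J S$)
$o{\left(-1826,-278 \right)} + c{\left(729 \right)} = - 1826 \left(1 - 278\right) + i \sqrt{231} = \left(-1826\right) \left(-277\right) + i \sqrt{231} = 505802 + i \sqrt{231}$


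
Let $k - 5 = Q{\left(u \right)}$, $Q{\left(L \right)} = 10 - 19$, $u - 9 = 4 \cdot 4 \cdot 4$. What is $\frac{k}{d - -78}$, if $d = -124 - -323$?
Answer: $- \frac{4}{277} \approx -0.01444$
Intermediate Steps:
$d = 199$ ($d = -124 + 323 = 199$)
$u = 73$ ($u = 9 + 4 \cdot 4 \cdot 4 = 9 + 16 \cdot 4 = 9 + 64 = 73$)
$Q{\left(L \right)} = -9$ ($Q{\left(L \right)} = 10 - 19 = -9$)
$k = -4$ ($k = 5 - 9 = -4$)
$\frac{k}{d - -78} = - \frac{4}{199 - -78} = - \frac{4}{199 + 78} = - \frac{4}{277}$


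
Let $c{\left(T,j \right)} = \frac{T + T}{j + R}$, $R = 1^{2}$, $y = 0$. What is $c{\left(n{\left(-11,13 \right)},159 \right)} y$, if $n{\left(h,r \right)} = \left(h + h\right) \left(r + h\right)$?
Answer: $0$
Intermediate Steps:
$R = 1$
$n{\left(h,r \right)} = 2 h \left(h + r\right)$
$c{\left(T,j \right)} = \frac{2 T}{1 + j}$ ($c{\left(T,j \right)} = \frac{T + T}{j + 1} = \frac{2 T}{1 + j}$)
$c{\left(n{\left(-11,13 \right)},159 \right)} y = \frac{2 \cdot 2 \left(-11\right) \left(-11 + 13\right)}{1 + 159} \cdot 0 = \frac{2 \cdot 2 \left(-11\right) 2}{160} \cdot 0 = 2 \left(-44\right) \frac{1}{160} \cdot 0 = \left(- \frac{11}{20}\right) 0 = 0$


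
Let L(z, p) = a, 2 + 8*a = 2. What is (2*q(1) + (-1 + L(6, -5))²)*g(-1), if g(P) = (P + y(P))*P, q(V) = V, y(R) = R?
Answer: 6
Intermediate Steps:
a = 0 (a = -¼ + (⅛)*2 = -¼ + ¼ = 0)
L(z, p) = 0
g(P) = 2*P² (g(P) = (P + P)*P = (2*P)*P = 2*P²)
(2*q(1) + (-1 + L(6, -5))²)*g(-1) = (2*1 + (-1 + 0)²)*(2*(-1)²) = (2 + (-1)²)*(2*1) = (2 + 1)*2 = 3*2 = 6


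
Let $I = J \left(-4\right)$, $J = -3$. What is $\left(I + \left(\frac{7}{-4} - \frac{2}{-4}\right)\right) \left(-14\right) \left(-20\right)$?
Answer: $3010$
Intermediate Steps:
$I = 12$ ($I = \left(-3\right) \left(-4\right) = 12$)
$\left(I + \left(\frac{7}{-4} - \frac{2}{-4}\right)\right) \left(-14\right) \left(-20\right) = \left(12 + \left(\frac{7}{-4} - \frac{2}{-4}\right)\right) \left(-14\right) \left(-20\right) = \left(12 + \left(7 \left(- \frac{1}{4}\right) - - \frac{1}{2}\right)\right) \left(-14\right) \left(-20\right) = \left(12 + \left(- \frac{7}{4} + \frac{1}{2}\right)\right) \left(-14\right) \left(-20\right) = \left(12 - \frac{5}{4}\right) \left(-14\right) \left(-20\right) = \frac{43}{4} \left(-14\right) \left(-20\right) = \left(- \frac{301}{2}\right) \left(-20\right) = 3010$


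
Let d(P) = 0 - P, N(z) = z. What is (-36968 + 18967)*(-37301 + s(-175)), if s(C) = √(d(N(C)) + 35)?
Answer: 671455301 - 18001*√210 ≈ 6.7119e+8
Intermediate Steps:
d(P) = -P
s(C) = √(35 - C) (s(C) = √(-C + 35) = √(35 - C))
(-36968 + 18967)*(-37301 + s(-175)) = (-36968 + 18967)*(-37301 + √(35 - 1*(-175))) = -18001*(-37301 + √(35 + 175)) = -18001*(-37301 + √210) = 671455301 - 18001*√210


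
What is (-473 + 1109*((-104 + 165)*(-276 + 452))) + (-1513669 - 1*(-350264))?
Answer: 10742346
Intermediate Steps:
(-473 + 1109*((-104 + 165)*(-276 + 452))) + (-1513669 - 1*(-350264)) = (-473 + 1109*(61*176)) + (-1513669 + 350264) = (-473 + 1109*10736) - 1163405 = (-473 + 11906224) - 1163405 = 11905751 - 1163405 = 10742346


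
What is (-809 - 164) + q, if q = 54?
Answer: -919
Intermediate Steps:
(-809 - 164) + q = (-809 - 164) + 54 = -973 + 54 = -919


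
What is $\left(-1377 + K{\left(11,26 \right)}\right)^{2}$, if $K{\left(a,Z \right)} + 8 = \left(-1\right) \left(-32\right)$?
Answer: $1830609$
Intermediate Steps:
$K{\left(a,Z \right)} = 24$ ($K{\left(a,Z \right)} = -8 - -32 = -8 + 32 = 24$)
$\left(-1377 + K{\left(11,26 \right)}\right)^{2} = \left(-1377 + 24\right)^{2} = \left(-1353\right)^{2} = 1830609$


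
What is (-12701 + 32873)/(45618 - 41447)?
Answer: 20172/4171 ≈ 4.8363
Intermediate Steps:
(-12701 + 32873)/(45618 - 41447) = 20172/4171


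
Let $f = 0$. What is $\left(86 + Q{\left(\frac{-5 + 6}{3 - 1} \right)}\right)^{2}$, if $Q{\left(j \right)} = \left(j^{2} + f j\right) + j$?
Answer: $\frac{120409}{16} \approx 7525.6$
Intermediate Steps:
$Q{\left(j \right)} = j + j^{2}$ ($Q{\left(j \right)} = \left(j^{2} + 0 j\right) + j = \left(j^{2} + 0\right) + j = j^{2} + j = j + j^{2}$)
$\left(86 + Q{\left(\frac{-5 + 6}{3 - 1} \right)}\right)^{2} = \left(86 + \frac{-5 + 6}{3 - 1} \left(1 + \frac{-5 + 6}{3 - 1}\right)\right)^{2} = \left(86 + 1 \cdot \frac{1}{2} \left(1 + 1 \cdot \frac{1}{2}\right)\right)^{2} = \left(86 + \frac{1 + \frac{1}{2}}{2}\right)^{2} = \left(86 + \frac{1}{2} \cdot \frac{3}{2}\right)^{2} = \left(86 + \frac{3}{4}\right)^{2} = \left(\frac{347}{4}\right)^{2} = \frac{120409}{16}$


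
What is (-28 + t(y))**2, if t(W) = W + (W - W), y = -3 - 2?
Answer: 1089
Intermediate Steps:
y = -5
t(W) = W (t(W) = W + 0 = W)
(-28 + t(y))**2 = (-28 - 5)**2 = (-33)**2 = 1089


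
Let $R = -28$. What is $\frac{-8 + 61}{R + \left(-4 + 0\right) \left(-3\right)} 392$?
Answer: $- \frac{2597}{2} \approx -1298.5$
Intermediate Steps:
$\frac{-8 + 61}{R + \left(-4 + 0\right) \left(-3\right)} 392 = \frac{-8 + 61}{-28 + \left(-4 + 0\right) \left(-3\right)} 392 = \frac{53}{-28 - -12} \cdot 392 = \frac{53}{-28 + 12} \cdot 392 = \frac{53}{-16} \cdot 392 = 53 \left(- \frac{1}{16}\right) 392 = \left(- \frac{53}{16}\right) 392 = - \frac{2597}{2}$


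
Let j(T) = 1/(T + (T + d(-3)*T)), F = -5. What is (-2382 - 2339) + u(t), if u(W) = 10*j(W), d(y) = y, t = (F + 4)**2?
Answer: -4731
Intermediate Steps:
t = 1 (t = (-5 + 4)**2 = (-1)**2 = 1)
j(T) = -1/T (j(T) = 1/(T + (T - 3*T)) = 1/(T - 2*T) = 1/(-T) = -1/T)
u(W) = -10/W (u(W) = 10*(-1/W) = -10/W)
(-2382 - 2339) + u(t) = (-2382 - 2339) - 10/1 = -4721 - 10*1 = -4721 - 10 = -4731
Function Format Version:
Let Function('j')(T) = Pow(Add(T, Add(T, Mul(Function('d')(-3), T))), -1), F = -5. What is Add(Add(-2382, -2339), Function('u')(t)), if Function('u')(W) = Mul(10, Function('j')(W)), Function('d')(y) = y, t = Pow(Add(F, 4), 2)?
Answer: -4731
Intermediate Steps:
t = 1 (t = Pow(Add(-5, 4), 2) = Pow(-1, 2) = 1)
Function('j')(T) = Mul(-1, Pow(T, -1)) (Function('j')(T) = Pow(Add(T, Add(T, Mul(-3, T))), -1) = Pow(Add(T, Mul(-2, T)), -1) = Pow(Mul(-1, T), -1) = Mul(-1, Pow(T, -1)))
Function('u')(W) = Mul(-10, Pow(W, -1)) (Function('u')(W) = Mul(10, Mul(-1, Pow(W, -1))) = Mul(-10, Pow(W, -1)))
Add(Add(-2382, -2339), Function('u')(t)) = Add(Add(-2382, -2339), Mul(-10, Pow(1, -1))) = Add(-4721, Mul(-10, 1)) = Add(-4721, -10) = -4731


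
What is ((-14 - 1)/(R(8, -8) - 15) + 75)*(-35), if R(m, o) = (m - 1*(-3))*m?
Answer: -191100/73 ≈ -2617.8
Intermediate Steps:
R(m, o) = m*(3 + m) (R(m, o) = (m + 3)*m = (3 + m)*m = m*(3 + m))
((-14 - 1)/(R(8, -8) - 15) + 75)*(-35) = ((-14 - 1)/(8*(3 + 8) - 15) + 75)*(-35) = (-15/(8*11 - 15) + 75)*(-35) = (-15/(88 - 15) + 75)*(-35) = (-15/73 + 75)*(-35) = (5460/73)*(-35) = -191100/73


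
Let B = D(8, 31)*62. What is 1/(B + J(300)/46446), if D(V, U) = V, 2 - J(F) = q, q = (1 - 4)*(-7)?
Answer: 46446/23037197 ≈ 0.0020161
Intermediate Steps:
q = 21 (q = -3*(-7) = 21)
J(F) = -19 (J(F) = 2 - 1*21 = 2 - 21 = -19)
B = 496 (B = 8*62 = 496)
1/(B + J(300)/46446) = 1/(496 - 19/46446) = 1/(23037197/46446) = 46446/23037197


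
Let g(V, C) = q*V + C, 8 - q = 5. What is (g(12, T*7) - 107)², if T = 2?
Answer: 3249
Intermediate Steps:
q = 3 (q = 8 - 1*5 = 8 - 5 = 3)
g(V, C) = C + 3*V (g(V, C) = 3*V + C = C + 3*V)
(g(12, T*7) - 107)² = ((2*7 + 3*12) - 107)² = ((14 + 36) - 107)² = (50 - 107)² = (-57)² = 3249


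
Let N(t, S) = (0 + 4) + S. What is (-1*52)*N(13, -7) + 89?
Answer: 245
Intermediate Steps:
N(t, S) = 4 + S
(-1*52)*N(13, -7) + 89 = (-1*52)*(4 - 7) + 89 = -52*(-3) + 89 = 156 + 89 = 245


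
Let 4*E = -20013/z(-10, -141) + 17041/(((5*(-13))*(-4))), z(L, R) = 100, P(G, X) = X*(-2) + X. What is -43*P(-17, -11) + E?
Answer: -658641/1300 ≈ -506.65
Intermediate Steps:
P(G, X) = -X (P(G, X) = -2*X + X = -X)
E = -43741/1300 (E = (-20013/100 + 17041/(((5*(-13))*(-4))))/4 = (-20013*1/100 + 17041/((-65*(-4))))/4 = (-20013/100 + 17041/260)/4 = (1/4)*(-43741/325) = -43741/1300 ≈ -33.647)
-43*P(-17, -11) + E = -(-43)*(-11) - 43741/1300 = -43*11 - 43741/1300 = -473 - 43741/1300 = -658641/1300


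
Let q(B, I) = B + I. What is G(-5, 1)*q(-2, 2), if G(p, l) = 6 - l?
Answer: 0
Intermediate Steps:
G(-5, 1)*q(-2, 2) = (6 - 1*1)*(-2 + 2) = (6 - 1)*0 = 5*0 = 0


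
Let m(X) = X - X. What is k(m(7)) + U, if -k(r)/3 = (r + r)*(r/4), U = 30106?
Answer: 30106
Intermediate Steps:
m(X) = 0
k(r) = -3*r²/2 (k(r) = -3*(r + r)*r/4 = -3*2*r*r*(¼) = -3*2*r*r/4 = -3*r²/2)
k(m(7)) + U = -3/2*0² + 30106 = -3/2*0 + 30106 = 0 + 30106 = 30106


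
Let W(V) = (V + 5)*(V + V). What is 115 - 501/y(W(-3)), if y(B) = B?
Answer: 627/4 ≈ 156.75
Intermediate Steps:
W(V) = 2*V*(5 + V) (W(V) = (5 + V)*(2*V) = 2*V*(5 + V))
115 - 501/y(W(-3)) = 115 - 501*(-1/(6*(5 - 3))) = 115 - 501/(2*(-3)*2) = 115 - 501/(-12) = 115 - 501*(-1/12) = 115 + 167/4 = 627/4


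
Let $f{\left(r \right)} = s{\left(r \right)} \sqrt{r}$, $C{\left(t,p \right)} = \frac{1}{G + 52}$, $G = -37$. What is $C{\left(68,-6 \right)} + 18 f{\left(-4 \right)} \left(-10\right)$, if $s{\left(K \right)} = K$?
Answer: $\frac{1}{15} + 1440 i \approx 0.066667 + 1440.0 i$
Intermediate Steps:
$C{\left(t,p \right)} = \frac{1}{15}$ ($C{\left(t,p \right)} = \frac{1}{-37 + 52} = \frac{1}{15}$)
$f{\left(r \right)} = r^{\frac{3}{2}}$ ($f{\left(r \right)} = r \sqrt{r} = r^{\frac{3}{2}}$)
$C{\left(68,-6 \right)} + 18 f{\left(-4 \right)} \left(-10\right) = \frac{1}{15} + 18 \left(-4\right)^{\frac{3}{2}} \left(-10\right) = \frac{1}{15} + 18 \left(- 8 i\right) \left(-10\right) = \frac{1}{15} + - 144 i \left(-10\right) = \frac{1}{15} + 1440 i$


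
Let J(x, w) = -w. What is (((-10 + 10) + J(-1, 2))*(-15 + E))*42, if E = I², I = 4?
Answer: -84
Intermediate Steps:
E = 16 (E = 4² = 16)
(((-10 + 10) + J(-1, 2))*(-15 + E))*42 = (((-10 + 10) - 1*2)*(-15 + 16))*42 = ((0 - 2)*1)*42 = -2*1*42 = -2*42 = -84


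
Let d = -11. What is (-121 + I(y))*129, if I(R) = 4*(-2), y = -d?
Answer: -16641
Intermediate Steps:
y = 11 (y = -1*(-11) = 11)
I(R) = -8
(-121 + I(y))*129 = (-121 - 8)*129 = -129*129 = -16641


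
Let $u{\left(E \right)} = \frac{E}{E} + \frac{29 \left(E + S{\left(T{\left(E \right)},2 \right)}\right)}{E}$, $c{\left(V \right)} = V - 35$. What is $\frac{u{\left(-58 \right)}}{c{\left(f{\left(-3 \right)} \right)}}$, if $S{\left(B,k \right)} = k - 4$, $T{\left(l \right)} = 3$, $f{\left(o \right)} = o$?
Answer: $- \frac{31}{38} \approx -0.81579$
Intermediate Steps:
$c{\left(V \right)} = -35 + V$
$S{\left(B,k \right)} = -4 + k$
$u{\left(E \right)} = 1 + \frac{-58 + 29 E}{E}$ ($u{\left(E \right)} = \frac{E}{E} + \frac{29 \left(E + \left(-4 + 2\right)\right)}{E} = 1 + \frac{29 \left(E - 2\right)}{E} = 1 + \frac{29 \left(-2 + E\right)}{E} = 1 + \frac{-58 + 29 E}{E}$)
$\frac{u{\left(-58 \right)}}{c{\left(f{\left(-3 \right)} \right)}} = \frac{30 - \frac{58}{-58}}{-35 - 3} = \frac{30 - -1}{-38} = \left(30 + 1\right) \left(- \frac{1}{38}\right) = 31 \left(- \frac{1}{38}\right) = - \frac{31}{38}$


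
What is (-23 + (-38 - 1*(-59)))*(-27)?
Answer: 54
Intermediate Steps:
(-23 + (-38 - 1*(-59)))*(-27) = (-23 + (-38 + 59))*(-27) = (-23 + 21)*(-27) = -2*(-27) = 54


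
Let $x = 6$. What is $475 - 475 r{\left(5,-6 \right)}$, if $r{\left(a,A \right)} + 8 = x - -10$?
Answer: $-3325$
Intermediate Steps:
$r{\left(a,A \right)} = 8$ ($r{\left(a,A \right)} = -8 + \left(6 - -10\right) = -8 + \left(6 + 10\right) = -8 + 16 = 8$)
$475 - 475 r{\left(5,-6 \right)} = 475 - 3800 = -3325$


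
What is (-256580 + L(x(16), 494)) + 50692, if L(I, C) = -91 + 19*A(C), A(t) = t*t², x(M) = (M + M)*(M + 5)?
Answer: 2290315917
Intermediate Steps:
x(M) = 2*M*(5 + M) (x(M) = (2*M)*(5 + M) = 2*M*(5 + M))
A(t) = t³
L(I, C) = -91 + 19*C³
(-256580 + L(x(16), 494)) + 50692 = (-256580 + (-91 + 19*494³)) + 50692 = (-256580 + (-91 + 19*120553784)) + 50692 = (-256580 + (-91 + 2290521896)) + 50692 = (-256580 + 2290521805) + 50692 = 2290265225 + 50692 = 2290315917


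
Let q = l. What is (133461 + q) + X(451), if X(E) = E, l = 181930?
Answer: 315842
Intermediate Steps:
q = 181930
(133461 + q) + X(451) = (133461 + 181930) + 451 = 315391 + 451 = 315842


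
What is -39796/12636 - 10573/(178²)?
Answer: -348624223/100089756 ≈ -3.4831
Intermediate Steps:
-39796/12636 - 10573/(178²) = -39796*1/12636 - 10573/31684 = -9949/3159 - 10573*1/31684 = -9949/3159 - 10573/31684 = -348624223/100089756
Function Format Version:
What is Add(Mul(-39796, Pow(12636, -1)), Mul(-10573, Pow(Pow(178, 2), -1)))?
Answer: Rational(-348624223, 100089756) ≈ -3.4831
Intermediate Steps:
Add(Mul(-39796, Pow(12636, -1)), Mul(-10573, Pow(Pow(178, 2), -1))) = Add(Mul(-39796, Rational(1, 12636)), Mul(-10573, Pow(31684, -1))) = Add(Rational(-9949, 3159), Mul(-10573, Rational(1, 31684))) = Add(Rational(-9949, 3159), Rational(-10573, 31684)) = Rational(-348624223, 100089756)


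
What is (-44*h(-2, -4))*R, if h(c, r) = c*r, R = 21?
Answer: -7392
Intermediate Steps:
(-44*h(-2, -4))*R = -(-88)*(-4)*21 = -44*8*21 = -352*21 = -7392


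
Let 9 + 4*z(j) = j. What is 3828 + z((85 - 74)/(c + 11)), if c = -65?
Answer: 826351/216 ≈ 3825.7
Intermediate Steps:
z(j) = -9/4 + j/4
3828 + z((85 - 74)/(c + 11)) = 3828 + (-9/4 + ((85 - 74)/(-65 + 11))/4) = 3828 + (-9/4 + (11/(-54))/4) = 3828 + (-9/4 + (11*(-1/54))/4) = 3828 + (-9/4 + (¼)*(-11/54)) = 3828 + (-9/4 - 11/216) = 3828 - 497/216 = 826351/216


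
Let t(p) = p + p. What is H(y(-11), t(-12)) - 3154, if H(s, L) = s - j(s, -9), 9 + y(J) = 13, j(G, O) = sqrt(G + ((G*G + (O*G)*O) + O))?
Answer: -3150 - sqrt(335) ≈ -3168.3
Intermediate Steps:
t(p) = 2*p
j(G, O) = sqrt(G + O + G**2 + G*O**2) (j(G, O) = sqrt(G + ((G**2 + (G*O)*O) + O)) = sqrt(G + ((G**2 + G*O**2) + O)) = sqrt(G + (O + G**2 + G*O**2)) = sqrt(G + O + G**2 + G*O**2))
y(J) = 4 (y(J) = -9 + 13 = 4)
H(s, L) = s - sqrt(-9 + s**2 + 82*s) (H(s, L) = s - sqrt(s - 9 + s**2 + s*(-9)**2) = s - sqrt(s - 9 + s**2 + s*81) = s - sqrt(s - 9 + s**2 + 81*s) = s - sqrt(-9 + s**2 + 82*s))
H(y(-11), t(-12)) - 3154 = (4 - sqrt(-9 + 4**2 + 82*4)) - 3154 = (4 - sqrt(-9 + 16 + 328)) - 3154 = (4 - sqrt(335)) - 3154 = -3150 - sqrt(335)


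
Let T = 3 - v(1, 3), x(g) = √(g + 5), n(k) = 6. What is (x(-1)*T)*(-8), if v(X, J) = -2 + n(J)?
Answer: 16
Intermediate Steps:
x(g) = √(5 + g)
v(X, J) = 4 (v(X, J) = -2 + 6 = 4)
T = -1 (T = 3 - 1*4 = 3 - 4 = -1)
(x(-1)*T)*(-8) = (√(5 - 1)*(-1))*(-8) = (√4*(-1))*(-8) = (2*(-1))*(-8) = -2*(-8) = 16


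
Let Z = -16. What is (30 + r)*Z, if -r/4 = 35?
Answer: 1760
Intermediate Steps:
r = -140 (r = -4*35 = -140)
(30 + r)*Z = (30 - 140)*(-16) = -110*(-16) = 1760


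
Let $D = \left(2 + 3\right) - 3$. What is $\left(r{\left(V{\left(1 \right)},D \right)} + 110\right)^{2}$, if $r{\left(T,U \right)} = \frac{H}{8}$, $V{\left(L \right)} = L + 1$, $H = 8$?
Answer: $12321$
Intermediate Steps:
$D = 2$ ($D = 5 - 3 = 2$)
$V{\left(L \right)} = 1 + L$
$r{\left(T,U \right)} = 1$ ($r{\left(T,U \right)} = \frac{8}{8} = 8 \cdot \frac{1}{8} = 1$)
$\left(r{\left(V{\left(1 \right)},D \right)} + 110\right)^{2} = \left(1 + 110\right)^{2} = 111^{2} = 12321$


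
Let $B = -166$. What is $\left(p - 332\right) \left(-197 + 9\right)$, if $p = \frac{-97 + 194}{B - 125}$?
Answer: $\frac{187436}{3} \approx 62479.0$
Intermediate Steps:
$p = - \frac{1}{3}$ ($p = \frac{-97 + 194}{-166 - 125} = \frac{97}{-291} = 97 \left(- \frac{1}{291}\right) = - \frac{1}{3} \approx -0.33333$)
$\left(p - 332\right) \left(-197 + 9\right) = \left(- \frac{1}{3} - 332\right) \left(-197 + 9\right) = \left(- \frac{997}{3}\right) \left(-188\right) = \frac{187436}{3}$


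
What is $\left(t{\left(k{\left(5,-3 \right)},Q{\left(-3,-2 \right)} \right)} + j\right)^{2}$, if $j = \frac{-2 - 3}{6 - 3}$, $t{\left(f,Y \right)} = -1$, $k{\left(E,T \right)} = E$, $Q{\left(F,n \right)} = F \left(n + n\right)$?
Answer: $\frac{64}{9} \approx 7.1111$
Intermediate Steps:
$Q{\left(F,n \right)} = 2 F n$ ($Q{\left(F,n \right)} = F 2 n = 2 F n$)
$j = - \frac{5}{3} \approx -1.6667$
$\left(t{\left(k{\left(5,-3 \right)},Q{\left(-3,-2 \right)} \right)} + j\right)^{2} = \left(-1 - \frac{5}{3}\right)^{2} = \left(- \frac{8}{3}\right)^{2} = \frac{64}{9}$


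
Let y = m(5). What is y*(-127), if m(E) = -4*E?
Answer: 2540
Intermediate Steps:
y = -20 (y = -4*5 = -20)
y*(-127) = -20*(-127) = 2540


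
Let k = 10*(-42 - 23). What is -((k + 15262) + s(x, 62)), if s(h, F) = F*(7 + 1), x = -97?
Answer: -15108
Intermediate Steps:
k = -650 (k = 10*(-65) = -650)
s(h, F) = 8*F (s(h, F) = F*8 = 8*F)
-((k + 15262) + s(x, 62)) = -((-650 + 15262) + 8*62) = -(14612 + 496) = -1*15108 = -15108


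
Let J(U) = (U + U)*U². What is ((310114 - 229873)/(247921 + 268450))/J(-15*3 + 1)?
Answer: -80241/87973094528 ≈ -9.1211e-7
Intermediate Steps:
J(U) = 2*U³ (J(U) = (2*U)*U² = 2*U³)
((310114 - 229873)/(247921 + 268450))/J(-15*3 + 1) = ((310114 - 229873)/(247921 + 268450))/((2*(-15*3 + 1)³)) = (80241/516371)/((2*(-45 + 1)³)) = (80241*(1/516371))/((2*(-44)³)) = 80241/(516371*((2*(-85184)))) = (80241/516371)/(-170368) = (80241/516371)*(-1/170368) = -80241/87973094528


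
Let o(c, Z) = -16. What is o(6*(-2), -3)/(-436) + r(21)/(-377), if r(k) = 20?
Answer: -672/41093 ≈ -0.016353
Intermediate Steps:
o(6*(-2), -3)/(-436) + r(21)/(-377) = -16/(-436) + 20/(-377) = -16*(-1/436) + 20*(-1/377) = 4/109 - 20/377 = -672/41093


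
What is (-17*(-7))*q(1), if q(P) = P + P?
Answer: 238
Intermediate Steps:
q(P) = 2*P
(-17*(-7))*q(1) = (-17*(-7))*(2*1) = 119*2 = 238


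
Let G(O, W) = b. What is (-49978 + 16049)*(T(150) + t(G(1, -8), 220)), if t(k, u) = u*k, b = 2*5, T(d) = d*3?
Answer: -89911850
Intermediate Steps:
T(d) = 3*d
b = 10
G(O, W) = 10
t(k, u) = k*u
(-49978 + 16049)*(T(150) + t(G(1, -8), 220)) = (-49978 + 16049)*(3*150 + 10*220) = -33929*(450 + 2200) = -33929*2650 = -89911850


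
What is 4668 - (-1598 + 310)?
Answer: 5956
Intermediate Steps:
4668 - (-1598 + 310) = 4668 - 1*(-1288) = 4668 + 1288 = 5956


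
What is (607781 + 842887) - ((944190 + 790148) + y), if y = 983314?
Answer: -1266984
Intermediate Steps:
(607781 + 842887) - ((944190 + 790148) + y) = (607781 + 842887) - ((944190 + 790148) + 983314) = 1450668 - (1734338 + 983314) = 1450668 - 1*2717652 = 1450668 - 2717652 = -1266984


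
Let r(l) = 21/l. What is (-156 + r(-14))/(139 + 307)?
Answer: -315/892 ≈ -0.35314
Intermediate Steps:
(-156 + r(-14))/(139 + 307) = (-156 + 21/(-14))/(139 + 307) = (-156 + 21*(-1/14))/446 = (-156 - 3/2)*(1/446) = -315/2*1/446 = -315/892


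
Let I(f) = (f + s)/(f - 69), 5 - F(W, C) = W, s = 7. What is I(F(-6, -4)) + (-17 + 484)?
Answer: 13534/29 ≈ 466.69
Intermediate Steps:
F(W, C) = 5 - W
I(f) = (7 + f)/(-69 + f) (I(f) = (f + 7)/(f - 69) = (7 + f)/(-69 + f))
I(F(-6, -4)) + (-17 + 484) = (7 + (5 - 1*(-6)))/(-69 + (5 - 1*(-6))) + (-17 + 484) = (7 + (5 + 6))/(-69 + (5 + 6)) + 467 = (7 + 11)/(-69 + 11) + 467 = 18/(-58) + 467 = -1/58*18 + 467 = -9/29 + 467 = 13534/29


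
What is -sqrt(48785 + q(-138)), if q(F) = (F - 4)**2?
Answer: -3*sqrt(7661) ≈ -262.58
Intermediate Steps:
q(F) = (-4 + F)**2
-sqrt(48785 + q(-138)) = -sqrt(48785 + (-4 - 138)**2) = -sqrt(48785 + (-142)**2) = -sqrt(48785 + 20164) = -sqrt(68949) = -3*sqrt(7661)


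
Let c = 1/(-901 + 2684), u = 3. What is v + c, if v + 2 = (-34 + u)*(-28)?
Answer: 1544079/1783 ≈ 866.00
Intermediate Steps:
c = 1/1783 ≈ 0.00056085
v = 866 (v = -2 + (-34 + 3)*(-28) = -2 - 31*(-28) = -2 + 868 = 866)
v + c = 866 + 1/1783 = 1544079/1783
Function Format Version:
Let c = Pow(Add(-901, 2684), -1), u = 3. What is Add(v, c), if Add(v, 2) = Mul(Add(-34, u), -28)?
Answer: Rational(1544079, 1783) ≈ 866.00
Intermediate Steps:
c = Rational(1, 1783) (c = Pow(1783, -1) = Rational(1, 1783) ≈ 0.00056085)
v = 866 (v = Add(-2, Mul(Add(-34, 3), -28)) = Add(-2, Mul(-31, -28)) = Add(-2, 868) = 866)
Add(v, c) = Add(866, Rational(1, 1783)) = Rational(1544079, 1783)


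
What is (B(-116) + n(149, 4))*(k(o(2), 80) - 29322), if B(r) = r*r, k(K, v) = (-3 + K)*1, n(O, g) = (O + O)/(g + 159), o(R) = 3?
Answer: -64321501572/163 ≈ -3.9461e+8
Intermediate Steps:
n(O, g) = 2*O/(159 + g) (n(O, g) = (2*O)/(159 + g) = 2*O/(159 + g))
k(K, v) = -3 + K
B(r) = r²
(B(-116) + n(149, 4))*(k(o(2), 80) - 29322) = ((-116)² + 2*149/(159 + 4))*((-3 + 3) - 29322) = (13456 + 2*149/163)*(0 - 29322) = (13456 + 2*149*(1/163))*(-29322) = (13456 + 298/163)*(-29322) = (2193626/163)*(-29322) = -64321501572/163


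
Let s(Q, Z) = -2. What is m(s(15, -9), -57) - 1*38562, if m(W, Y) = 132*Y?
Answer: -46086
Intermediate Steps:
m(s(15, -9), -57) - 1*38562 = 132*(-57) - 1*38562 = -7524 - 38562 = -46086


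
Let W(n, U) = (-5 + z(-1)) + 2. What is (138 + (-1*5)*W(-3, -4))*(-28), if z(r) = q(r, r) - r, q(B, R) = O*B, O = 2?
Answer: -4424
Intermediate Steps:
q(B, R) = 2*B
z(r) = r (z(r) = 2*r - r = r)
W(n, U) = -4 (W(n, U) = (-5 - 1) + 2 = -6 + 2 = -4)
(138 + (-1*5)*W(-3, -4))*(-28) = (138 - 1*5*(-4))*(-28) = (138 - 5*(-4))*(-28) = (138 + 20)*(-28) = 158*(-28) = -4424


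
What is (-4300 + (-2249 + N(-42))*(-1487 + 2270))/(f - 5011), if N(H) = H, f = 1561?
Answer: 1798153/3450 ≈ 521.20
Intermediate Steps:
(-4300 + (-2249 + N(-42))*(-1487 + 2270))/(f - 5011) = (-4300 + (-2249 - 42)*(-1487 + 2270))/(1561 - 5011) = (-4300 - 2291*783)/(-3450) = (-4300 - 1793853)*(-1/3450) = -1798153*(-1/3450) = 1798153/3450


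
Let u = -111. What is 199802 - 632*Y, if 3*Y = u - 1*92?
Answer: 727702/3 ≈ 2.4257e+5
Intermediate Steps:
Y = -203/3 (Y = (-111 - 1*92)/3 = (-111 - 92)/3 = (⅓)*(-203) = -203/3 ≈ -67.667)
199802 - 632*Y = 199802 - 632*(-203/3) = 199802 + 128296/3 = 727702/3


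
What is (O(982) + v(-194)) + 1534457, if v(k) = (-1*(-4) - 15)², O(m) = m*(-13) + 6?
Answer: 1521818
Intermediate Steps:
O(m) = 6 - 13*m (O(m) = -13*m + 6 = 6 - 13*m)
v(k) = 121 (v(k) = (4 - 15)² = (-11)² = 121)
(O(982) + v(-194)) + 1534457 = ((6 - 13*982) + 121) + 1534457 = ((6 - 12766) + 121) + 1534457 = (-12760 + 121) + 1534457 = -12639 + 1534457 = 1521818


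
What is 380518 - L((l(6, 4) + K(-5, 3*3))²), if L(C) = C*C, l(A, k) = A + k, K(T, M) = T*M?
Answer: -1120107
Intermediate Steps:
K(T, M) = M*T
L(C) = C²
380518 - L((l(6, 4) + K(-5, 3*3))²) = 380518 - (((6 + 4) + (3*3)*(-5))²)² = 380518 - ((10 + 9*(-5))²)² = 380518 - ((10 - 45)²)² = 380518 - ((-35)²)² = 380518 - 1*1225² = 380518 - 1*1500625 = 380518 - 1500625 = -1120107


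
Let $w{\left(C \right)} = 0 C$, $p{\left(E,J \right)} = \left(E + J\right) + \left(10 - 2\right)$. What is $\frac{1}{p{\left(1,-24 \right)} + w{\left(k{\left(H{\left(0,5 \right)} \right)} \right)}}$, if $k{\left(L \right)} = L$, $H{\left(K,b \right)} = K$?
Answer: $- \frac{1}{15} \approx -0.066667$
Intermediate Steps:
$p{\left(E,J \right)} = 8 + E + J$ ($p{\left(E,J \right)} = \left(E + J\right) + 8 = 8 + E + J$)
$w{\left(C \right)} = 0$
$\frac{1}{p{\left(1,-24 \right)} + w{\left(k{\left(H{\left(0,5 \right)} \right)} \right)}} = \frac{1}{\left(8 + 1 - 24\right) + 0} = \frac{1}{-15 + 0} = \frac{1}{-15} = - \frac{1}{15}$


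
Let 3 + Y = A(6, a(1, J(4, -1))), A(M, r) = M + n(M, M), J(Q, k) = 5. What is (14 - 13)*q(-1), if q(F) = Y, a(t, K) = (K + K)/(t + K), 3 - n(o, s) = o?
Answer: 0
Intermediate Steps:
n(o, s) = 3 - o
a(t, K) = 2*K/(K + t) (a(t, K) = (2*K)/(K + t) = 2*K/(K + t))
A(M, r) = 3 (A(M, r) = M + (3 - M) = 3)
Y = 0 (Y = -3 + 3 = 0)
q(F) = 0
(14 - 13)*q(-1) = (14 - 13)*0 = 1*0 = 0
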